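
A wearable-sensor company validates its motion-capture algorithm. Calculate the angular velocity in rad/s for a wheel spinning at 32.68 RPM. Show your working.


omega = RPM * 2 * pi / 60
omega = 32.68 * 2 * 3.14159 / 60
omega = 205.3345 / 60 = 3.4222 rad/s

3.4222 rad/s


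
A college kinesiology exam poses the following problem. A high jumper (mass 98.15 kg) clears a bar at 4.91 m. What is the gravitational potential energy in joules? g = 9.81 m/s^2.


PE = m * g * h
PE = 98.15 * 9.81 * 4.91
PE = 962.8515 * 4.91 = 4727.6009 J

4727.6009 J


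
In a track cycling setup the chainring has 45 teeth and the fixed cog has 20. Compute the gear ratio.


GR = front_teeth / rear_teeth
GR = 45 / 20
GR = 2.25

2.25


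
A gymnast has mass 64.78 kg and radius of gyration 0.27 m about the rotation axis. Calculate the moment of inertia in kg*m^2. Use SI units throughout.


I = m * k^2
I = 64.78 * 0.27^2
I = 64.78 * 0.0729 = 4.7225 kg*m^2

4.7225 kg*m^2


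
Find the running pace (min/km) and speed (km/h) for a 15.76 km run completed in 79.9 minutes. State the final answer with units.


Pace = time / distance = 79.9 min / 15.76 km = 5.0698 min/km
Speed = distance / time_in_hours = 15.76 / 1.3317 hr
Speed = 11.8348 km/h

5.0698 min/km, 11.8348 km/h


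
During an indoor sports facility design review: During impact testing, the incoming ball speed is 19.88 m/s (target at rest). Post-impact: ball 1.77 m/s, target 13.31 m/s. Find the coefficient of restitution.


e = (v2_after - v1_after) / (v1_before - v2_before)
Numerator = 13.31 - 1.77 = 11.54
Denominator = 19.88 - 0 = 19.88
e = 11.54 / 19.88 = 0.5805

0.5805


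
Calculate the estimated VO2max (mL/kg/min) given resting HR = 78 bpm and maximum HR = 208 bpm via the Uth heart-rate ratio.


VO2max = 15.3 * HRmax / HRrest
VO2max = 15.3 * 208 / 78
VO2max = 3182.4 / 78 = 40.8 mL/kg/min

40.8 mL/kg/min


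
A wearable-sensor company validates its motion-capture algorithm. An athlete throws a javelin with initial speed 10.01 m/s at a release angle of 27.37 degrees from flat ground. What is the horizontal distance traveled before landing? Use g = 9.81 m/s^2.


R = v^2 * sin(2*theta) / g
Convert angle to radians: theta = 27.37 deg = 0.4777 rad
sin(2*theta) = sin(0.9554) = 0.8165
R = 10.01^2 * 0.8165 / 9.81
R = 100.2001 * 0.8165 / 9.81 = 8.3402 m

8.3402 m


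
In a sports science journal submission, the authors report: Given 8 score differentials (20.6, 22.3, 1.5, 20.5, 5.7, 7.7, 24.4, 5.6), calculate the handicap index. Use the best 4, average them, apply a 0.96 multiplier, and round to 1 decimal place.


All differentials: 20.6, 22.3, 1.5, 20.5, 5.7, 7.7, 24.4, 5.6
Sorted: 1.5, 5.6, 5.7, 7.7, 20.5, 20.6, 22.3, 24.4
Best 4: 1.5, 5.6, 5.7, 7.7
Average of best = 20.5 / 4 = 5.125
Raw index = 5.125 * 0.96 = 4.92
Handicap index = round(4.92, 1) = 4.9

4.9


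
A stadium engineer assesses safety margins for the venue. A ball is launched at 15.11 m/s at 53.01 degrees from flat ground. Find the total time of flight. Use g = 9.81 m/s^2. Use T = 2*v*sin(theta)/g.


T = 2*v*sin(theta)/g
sin(theta) = sin(53.01 deg) = 0.7987
T = 2*15.11*0.7987 / 9.81
T = 24.1379 / 9.81 = 2.4605 s

2.4605 s


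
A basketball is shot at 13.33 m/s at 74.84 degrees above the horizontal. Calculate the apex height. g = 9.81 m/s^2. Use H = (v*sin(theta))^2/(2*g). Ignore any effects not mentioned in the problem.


H = (v*sin(theta))^2 / (2*g)
vy = v*sin(theta) = 13.33 * sin(74.84 deg) = 12.8661 m/s
H = vy^2 / (2*g) = 165.5367 / (2*9.81)
H = 165.5367 / 19.62 = 8.4371 m

8.4371 m


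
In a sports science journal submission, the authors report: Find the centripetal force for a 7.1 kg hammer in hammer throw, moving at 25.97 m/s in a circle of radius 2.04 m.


Fc = m * v^2 / r
v^2 = 25.97^2 = 674.4409
Fc = 7.1 * 674.4409 / 2.04
Fc = 4788.5304 / 2.04 = 2347.3188 N

2347.3188 N


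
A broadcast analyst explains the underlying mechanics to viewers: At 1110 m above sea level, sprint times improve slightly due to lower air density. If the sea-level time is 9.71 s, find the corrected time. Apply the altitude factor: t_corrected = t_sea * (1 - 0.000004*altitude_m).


Correction factor = 1 - 0.000004 * 1110 = 0.99556
t_corrected = t_sea * factor = 9.71 * 0.99556
t_corrected = 9.6669 s

9.6669 s


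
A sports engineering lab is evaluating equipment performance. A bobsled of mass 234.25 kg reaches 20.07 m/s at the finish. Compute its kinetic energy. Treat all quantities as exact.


KE = 0.5 * m * v^2
KE = 0.5 * 234.25 * 20.07^2
KE = 0.5 * 234.25 * 402.8049 = 47178.5239 J

47178.5239 J


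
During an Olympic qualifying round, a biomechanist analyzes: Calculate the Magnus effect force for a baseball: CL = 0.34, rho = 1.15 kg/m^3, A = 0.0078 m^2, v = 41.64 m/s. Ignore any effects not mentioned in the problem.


FM = 0.5 * CL * rho * A * v^2
FM = 0.5 * 0.34 * 1.15 * 0.0078 * 41.64^2
v^2 = 1733.8896
FM = 0.5 * 0.34 * 1.15 * 0.0078 * 1733.8896 = 2.644 N

2.644 N


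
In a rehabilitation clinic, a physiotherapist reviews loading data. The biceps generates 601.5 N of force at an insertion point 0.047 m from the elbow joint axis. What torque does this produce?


tau = F * d
tau = 601.5 * 0.047
tau = 28.2705 N*m

28.2705 N*m


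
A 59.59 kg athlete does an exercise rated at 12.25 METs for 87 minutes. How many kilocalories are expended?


kcal = MET * mass * time_hr
Convert time: 87 min = 1.45 hr
kcal = 12.25 * 59.59 * 1.45
kcal = 1058.4674 kcal

1058.4674 kcal


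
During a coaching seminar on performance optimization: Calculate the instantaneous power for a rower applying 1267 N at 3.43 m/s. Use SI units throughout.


P = F * v
P = 1267 * 3.43
P = 4345.81 W

4345.81 W


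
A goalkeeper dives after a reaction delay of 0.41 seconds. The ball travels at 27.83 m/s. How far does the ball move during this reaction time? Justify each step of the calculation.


d = v * t
d = 27.83 * 0.41
d = 11.4103 m

11.4103 m


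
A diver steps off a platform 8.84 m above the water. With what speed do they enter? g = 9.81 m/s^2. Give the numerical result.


v = sqrt(2 * g * h)
v = sqrt(2 * 9.81 * 8.84)
v = sqrt(173.4408) = 13.1697 m/s

13.1697 m/s


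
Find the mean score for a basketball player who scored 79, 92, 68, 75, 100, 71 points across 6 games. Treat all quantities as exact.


Average = sum / n
Sum = 485
Average = 485 / 6 = 80.8333

80.8333


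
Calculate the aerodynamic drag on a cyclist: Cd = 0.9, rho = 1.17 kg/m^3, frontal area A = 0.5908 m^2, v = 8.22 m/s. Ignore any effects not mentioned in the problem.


Fd = 0.5 * Cd * rho * A * v^2
Fd = 0.5 * 0.9 * 1.17 * 0.5908 * 8.22^2
v^2 = 67.5684
Fd = 0.5 * 0.9 * 1.17 * 0.5908 * 67.5684 = 21.0176 N

21.0176 N


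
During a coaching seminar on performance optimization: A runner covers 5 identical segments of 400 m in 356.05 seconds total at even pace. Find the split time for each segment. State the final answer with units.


Split time = total_time / n_laps = 356.05 / 5
Split time = 71.21 s per lap

71.21 s


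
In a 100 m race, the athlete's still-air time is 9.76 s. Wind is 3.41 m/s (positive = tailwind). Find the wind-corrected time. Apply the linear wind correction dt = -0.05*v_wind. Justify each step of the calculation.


dt = -0.05 * v_wind = -0.05 * 3.41 = -0.1705 s
t_corrected = t_still + dt = 9.76 + (-0.1705)
t_corrected = 9.5895 s

9.5895 s


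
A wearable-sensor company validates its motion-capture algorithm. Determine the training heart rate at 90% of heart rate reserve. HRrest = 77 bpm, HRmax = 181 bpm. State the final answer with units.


Target = HRrest + pct*(HRmax - HRrest)
Heart rate reserve = HRmax - HRrest = 181 - 77 = 104 bpm
Fraction = 90% = 0.9
Target = 77 + 0.9 * 104
Target = 77 + 93.6 = 170.6 bpm

170.6 bpm


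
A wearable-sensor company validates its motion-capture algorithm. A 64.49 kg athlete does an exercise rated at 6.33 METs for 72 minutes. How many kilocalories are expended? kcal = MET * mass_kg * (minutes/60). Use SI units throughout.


kcal = MET * mass * time_hr
Convert time: 72 min = 1.2 hr
kcal = 6.33 * 64.49 * 1.2
kcal = 489.866 kcal

489.866 kcal


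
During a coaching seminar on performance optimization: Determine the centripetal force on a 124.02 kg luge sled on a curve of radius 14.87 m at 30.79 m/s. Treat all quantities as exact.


Fc = m * v^2 / r
v^2 = 30.79^2 = 948.0241
Fc = 124.02 * 948.0241 / 14.87
Fc = 117573.9489 / 14.87 = 7906.7888 N

7906.7888 N


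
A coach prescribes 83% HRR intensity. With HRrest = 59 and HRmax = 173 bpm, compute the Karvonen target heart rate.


Target = HRrest + pct*(HRmax - HRrest)
Heart rate reserve = HRmax - HRrest = 173 - 59 = 114 bpm
Fraction = 83% = 0.83
Target = 59 + 0.83 * 114
Target = 59 + 94.62 = 153.62 bpm

153.62 bpm


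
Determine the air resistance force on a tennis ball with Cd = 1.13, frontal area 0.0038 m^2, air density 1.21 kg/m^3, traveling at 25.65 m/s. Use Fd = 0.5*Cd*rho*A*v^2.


Fd = 0.5 * Cd * rho * A * v^2
Fd = 0.5 * 1.13 * 1.21 * 0.0038 * 25.65^2
v^2 = 657.9225
Fd = 0.5 * 1.13 * 1.21 * 0.0038 * 657.9225 = 1.7092 N

1.7092 N


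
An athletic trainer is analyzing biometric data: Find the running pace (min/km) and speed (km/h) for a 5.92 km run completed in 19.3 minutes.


Pace = time / distance = 19.3 min / 5.92 km = 3.2601 min/km
Speed = distance / time_in_hours = 5.92 / 0.3217 hr
Speed = 18.4041 km/h

3.2601 min/km, 18.4041 km/h


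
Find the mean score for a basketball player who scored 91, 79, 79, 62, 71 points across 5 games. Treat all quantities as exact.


Average = sum / n
Sum = 382
Average = 382 / 5 = 76.4

76.4


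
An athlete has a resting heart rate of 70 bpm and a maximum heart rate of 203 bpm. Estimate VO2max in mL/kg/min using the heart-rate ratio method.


VO2max = 15.3 * HRmax / HRrest
VO2max = 15.3 * 203 / 70
VO2max = 3105.9 / 70 = 44.37 mL/kg/min

44.37 mL/kg/min


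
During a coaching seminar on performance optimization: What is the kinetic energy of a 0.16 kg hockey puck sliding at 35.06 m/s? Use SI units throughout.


KE = 0.5 * m * v^2
KE = 0.5 * 0.16 * 35.06^2
KE = 0.5 * 0.16 * 1229.2036 = 98.3363 J

98.3363 J


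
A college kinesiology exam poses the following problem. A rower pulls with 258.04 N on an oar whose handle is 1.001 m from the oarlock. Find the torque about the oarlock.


tau = F * d
tau = 258.04 * 1.001
tau = 258.298 N*m

258.298 N*m


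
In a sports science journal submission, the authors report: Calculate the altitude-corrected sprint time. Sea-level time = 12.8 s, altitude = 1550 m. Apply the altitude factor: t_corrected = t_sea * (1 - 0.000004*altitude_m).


Correction factor = 1 - 0.000004 * 1550 = 0.9938
t_corrected = t_sea * factor = 12.8 * 0.9938
t_corrected = 12.7206 s

12.7206 s


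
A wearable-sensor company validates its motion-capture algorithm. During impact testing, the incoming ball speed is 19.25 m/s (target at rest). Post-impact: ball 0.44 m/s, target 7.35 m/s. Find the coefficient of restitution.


e = (v2_after - v1_after) / (v1_before - v2_before)
Numerator = 7.35 - 0.44 = 6.91
Denominator = 19.25 - 0 = 19.25
e = 6.91 / 19.25 = 0.359

0.359


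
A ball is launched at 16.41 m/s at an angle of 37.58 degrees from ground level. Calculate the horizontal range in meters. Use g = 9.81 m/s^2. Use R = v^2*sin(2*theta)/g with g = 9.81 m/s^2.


R = v^2 * sin(2*theta) / g
Convert angle to radians: theta = 37.58 deg = 0.6559 rad
sin(2*theta) = sin(1.3118) = 0.9666
R = 16.41^2 * 0.9666 / 9.81
R = 269.2881 * 0.9666 / 9.81 = 26.5348 m

26.5348 m


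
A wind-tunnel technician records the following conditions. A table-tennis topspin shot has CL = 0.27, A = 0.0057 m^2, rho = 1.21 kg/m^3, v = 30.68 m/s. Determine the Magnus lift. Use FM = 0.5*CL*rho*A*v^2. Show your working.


FM = 0.5 * CL * rho * A * v^2
FM = 0.5 * 0.27 * 1.21 * 0.0057 * 30.68^2
v^2 = 941.2624
FM = 0.5 * 0.27 * 1.21 * 0.0057 * 941.2624 = 0.8764 N

0.8764 N


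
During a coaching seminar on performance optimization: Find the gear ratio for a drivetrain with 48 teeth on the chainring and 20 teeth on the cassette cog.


GR = front_teeth / rear_teeth
GR = 48 / 20
GR = 2.4

2.4


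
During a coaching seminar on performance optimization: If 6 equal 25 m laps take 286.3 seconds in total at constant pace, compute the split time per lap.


Split time = total_time / n_laps = 286.3 / 6
Split time = 47.7167 s per lap

47.7167 s


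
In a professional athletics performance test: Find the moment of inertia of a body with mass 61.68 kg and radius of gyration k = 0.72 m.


I = m * k^2
I = 61.68 * 0.72^2
I = 61.68 * 0.5184 = 31.9749 kg*m^2

31.9749 kg*m^2


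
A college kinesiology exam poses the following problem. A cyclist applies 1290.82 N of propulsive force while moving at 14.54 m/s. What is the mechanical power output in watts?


P = F * v
P = 1290.82 * 14.54
P = 18768.5228 W

18768.5228 W


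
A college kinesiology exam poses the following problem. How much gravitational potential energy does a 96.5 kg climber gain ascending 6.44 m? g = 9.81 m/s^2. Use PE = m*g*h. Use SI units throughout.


PE = m * g * h
PE = 96.5 * 9.81 * 6.44
PE = 946.665 * 6.44 = 6096.5226 J

6096.5226 J


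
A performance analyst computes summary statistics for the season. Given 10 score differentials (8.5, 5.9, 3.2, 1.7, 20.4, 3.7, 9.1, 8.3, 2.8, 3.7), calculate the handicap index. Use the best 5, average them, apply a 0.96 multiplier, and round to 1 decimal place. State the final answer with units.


All differentials: 8.5, 5.9, 3.2, 1.7, 20.4, 3.7, 9.1, 8.3, 2.8, 3.7
Sorted: 1.7, 2.8, 3.2, 3.7, 3.7, 5.9, 8.3, 8.5, 9.1, 20.4
Best 5: 1.7, 2.8, 3.2, 3.7, 3.7
Average of best = 15.1 / 5 = 3.02
Raw index = 3.02 * 0.96 = 2.8992
Handicap index = round(2.8992, 1) = 2.9

2.9


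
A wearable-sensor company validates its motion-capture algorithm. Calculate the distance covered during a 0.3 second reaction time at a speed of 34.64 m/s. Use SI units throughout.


d = v * t
d = 34.64 * 0.3
d = 10.392 m

10.392 m


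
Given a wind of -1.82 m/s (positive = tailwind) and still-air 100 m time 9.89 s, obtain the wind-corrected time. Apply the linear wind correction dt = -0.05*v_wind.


dt = -0.05 * v_wind = -0.05 * -1.82 = 0.091 s
t_corrected = t_still + dt = 9.89 + (0.091)
t_corrected = 9.981 s

9.981 s


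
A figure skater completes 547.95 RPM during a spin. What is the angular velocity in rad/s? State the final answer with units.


omega = RPM * 2 * pi / 60
omega = 547.95 * 2 * 3.14159 / 60
omega = 3442.8714 / 60 = 57.3812 rad/s

57.3812 rad/s


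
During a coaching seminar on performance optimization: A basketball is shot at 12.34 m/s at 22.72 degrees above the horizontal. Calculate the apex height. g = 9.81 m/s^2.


H = (v*sin(theta))^2 / (2*g)
vy = v*sin(theta) = 12.34 * sin(22.72 deg) = 4.7661 m/s
H = vy^2 / (2*g) = 22.7153 / (2*9.81)
H = 22.7153 / 19.62 = 1.1578 m

1.1578 m


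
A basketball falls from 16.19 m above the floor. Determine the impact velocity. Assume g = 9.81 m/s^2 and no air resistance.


v = sqrt(2 * g * h)
v = sqrt(2 * 9.81 * 16.19)
v = sqrt(317.6478) = 17.8227 m/s

17.8227 m/s


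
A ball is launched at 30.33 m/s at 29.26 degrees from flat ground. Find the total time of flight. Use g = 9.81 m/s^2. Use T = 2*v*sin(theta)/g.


T = 2*v*sin(theta)/g
sin(theta) = sin(29.26 deg) = 0.4888
T = 2*30.33*0.4888 / 9.81
T = 29.649 / 9.81 = 3.0223 s

3.0223 s


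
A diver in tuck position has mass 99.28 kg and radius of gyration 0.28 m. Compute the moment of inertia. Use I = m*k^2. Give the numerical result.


I = m * k^2
I = 99.28 * 0.28^2
I = 99.28 * 0.0784 = 7.7836 kg*m^2

7.7836 kg*m^2


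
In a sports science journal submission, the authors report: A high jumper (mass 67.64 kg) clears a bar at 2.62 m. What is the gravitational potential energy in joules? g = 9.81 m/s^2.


PE = m * g * h
PE = 67.64 * 9.81 * 2.62
PE = 663.5484 * 2.62 = 1738.4968 J

1738.4968 J


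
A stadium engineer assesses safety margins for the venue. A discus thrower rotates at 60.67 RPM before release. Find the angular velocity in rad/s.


omega = RPM * 2 * pi / 60
omega = 60.67 * 2 * 3.14159 / 60
omega = 381.2009 / 60 = 6.3533 rad/s

6.3533 rad/s


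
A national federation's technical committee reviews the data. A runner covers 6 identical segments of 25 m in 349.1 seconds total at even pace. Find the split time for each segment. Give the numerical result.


Split time = total_time / n_laps = 349.1 / 6
Split time = 58.1833 s per lap

58.1833 s


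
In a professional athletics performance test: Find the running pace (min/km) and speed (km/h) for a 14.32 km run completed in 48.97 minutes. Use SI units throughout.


Pace = time / distance = 48.97 min / 14.32 km = 3.4197 min/km
Speed = distance / time_in_hours = 14.32 / 0.8162 hr
Speed = 17.5454 km/h

3.4197 min/km, 17.5454 km/h


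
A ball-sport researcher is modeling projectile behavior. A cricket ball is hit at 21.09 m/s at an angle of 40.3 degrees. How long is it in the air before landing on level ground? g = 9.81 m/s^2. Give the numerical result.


T = 2*v*sin(theta)/g
sin(theta) = sin(40.3 deg) = 0.6468
T = 2*21.09*0.6468 / 9.81
T = 27.2816 / 9.81 = 2.781 s

2.781 s


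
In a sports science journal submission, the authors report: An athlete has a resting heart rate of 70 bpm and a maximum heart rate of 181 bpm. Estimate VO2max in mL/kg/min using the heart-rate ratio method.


VO2max = 15.3 * HRmax / HRrest
VO2max = 15.3 * 181 / 70
VO2max = 2769.3 / 70 = 39.5614 mL/kg/min

39.5614 mL/kg/min


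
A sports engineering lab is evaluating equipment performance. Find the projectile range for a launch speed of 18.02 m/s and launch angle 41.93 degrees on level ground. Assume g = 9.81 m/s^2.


R = v^2 * sin(2*theta) / g
Convert angle to radians: theta = 41.93 deg = 0.7318 rad
sin(2*theta) = sin(1.4636) = 0.9943
R = 18.02^2 * 0.9943 / 9.81
R = 324.7204 * 0.9943 / 9.81 = 32.9111 m

32.9111 m


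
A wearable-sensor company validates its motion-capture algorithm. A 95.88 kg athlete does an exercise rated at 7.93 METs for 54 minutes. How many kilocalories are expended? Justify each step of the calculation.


kcal = MET * mass * time_hr
Convert time: 54 min = 0.9 hr
kcal = 7.93 * 95.88 * 0.9
kcal = 684.2956 kcal

684.2956 kcal


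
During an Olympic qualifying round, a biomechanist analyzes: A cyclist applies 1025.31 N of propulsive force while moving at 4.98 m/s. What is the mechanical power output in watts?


P = F * v
P = 1025.31 * 4.98
P = 5106.0438 W

5106.0438 W


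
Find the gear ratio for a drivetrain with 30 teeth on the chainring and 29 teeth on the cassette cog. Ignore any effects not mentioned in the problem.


GR = front_teeth / rear_teeth
GR = 30 / 29
GR = 1.0345

1.0345


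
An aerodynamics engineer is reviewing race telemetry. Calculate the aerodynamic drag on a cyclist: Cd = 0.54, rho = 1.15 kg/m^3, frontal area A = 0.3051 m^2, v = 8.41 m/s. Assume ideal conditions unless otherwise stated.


Fd = 0.5 * Cd * rho * A * v^2
Fd = 0.5 * 0.54 * 1.15 * 0.3051 * 8.41^2
v^2 = 70.7281
Fd = 0.5 * 0.54 * 1.15 * 0.3051 * 70.7281 = 6.7003 N

6.7003 N


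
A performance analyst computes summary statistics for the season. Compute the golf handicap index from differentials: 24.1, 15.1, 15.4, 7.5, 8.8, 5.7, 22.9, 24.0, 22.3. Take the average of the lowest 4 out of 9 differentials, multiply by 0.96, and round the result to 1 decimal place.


All differentials: 24.1, 15.1, 15.4, 7.5, 8.8, 5.7, 22.9, 24.0, 22.3
Sorted: 5.7, 7.5, 8.8, 15.1, 15.4, 22.3, 22.9, 24.0, 24.1
Best 4: 5.7, 7.5, 8.8, 15.1
Average of best = 37.1 / 4 = 9.275
Raw index = 9.275 * 0.96 = 8.904
Handicap index = round(8.904, 1) = 8.9

8.9


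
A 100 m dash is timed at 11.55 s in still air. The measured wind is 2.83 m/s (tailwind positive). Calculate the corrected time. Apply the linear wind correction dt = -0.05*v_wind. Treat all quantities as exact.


dt = -0.05 * v_wind = -0.05 * 2.83 = -0.1415 s
t_corrected = t_still + dt = 11.55 + (-0.1415)
t_corrected = 11.4085 s

11.4085 s


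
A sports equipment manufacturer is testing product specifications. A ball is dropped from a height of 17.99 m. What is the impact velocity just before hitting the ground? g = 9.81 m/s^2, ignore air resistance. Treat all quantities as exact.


v = sqrt(2 * g * h)
v = sqrt(2 * 9.81 * 17.99)
v = sqrt(352.9638) = 18.7873 m/s

18.7873 m/s


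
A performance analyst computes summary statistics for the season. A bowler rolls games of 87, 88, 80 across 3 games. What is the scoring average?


Average = sum / n
Sum = 255
Average = 255 / 3 = 85

85


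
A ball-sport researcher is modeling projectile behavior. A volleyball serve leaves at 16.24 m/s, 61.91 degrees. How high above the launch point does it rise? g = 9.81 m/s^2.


H = (v*sin(theta))^2 / (2*g)
vy = v*sin(theta) = 16.24 * sin(61.91 deg) = 14.3271 m/s
H = vy^2 / (2*g) = 205.2651 / (2*9.81)
H = 205.2651 / 19.62 = 10.462 m

10.462 m


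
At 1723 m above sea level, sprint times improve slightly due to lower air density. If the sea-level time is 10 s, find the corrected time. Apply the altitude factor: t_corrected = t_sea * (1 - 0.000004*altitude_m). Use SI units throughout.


Correction factor = 1 - 0.000004 * 1723 = 0.993108
t_corrected = t_sea * factor = 10 * 0.993108
t_corrected = 9.9311 s

9.9311 s


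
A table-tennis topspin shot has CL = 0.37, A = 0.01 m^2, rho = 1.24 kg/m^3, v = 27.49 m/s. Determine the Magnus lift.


FM = 0.5 * CL * rho * A * v^2
FM = 0.5 * 0.37 * 1.24 * 0.01 * 27.49^2
v^2 = 755.7001
FM = 0.5 * 0.37 * 1.24 * 0.01 * 755.7001 = 1.7336 N

1.7336 N


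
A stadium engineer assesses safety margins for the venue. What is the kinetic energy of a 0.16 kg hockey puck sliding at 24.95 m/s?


KE = 0.5 * m * v^2
KE = 0.5 * 0.16 * 24.95^2
KE = 0.5 * 0.16 * 622.5025 = 49.8002 J

49.8002 J


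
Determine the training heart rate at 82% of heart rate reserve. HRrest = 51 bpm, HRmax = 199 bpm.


Target = HRrest + pct*(HRmax - HRrest)
Heart rate reserve = HRmax - HRrest = 199 - 51 = 148 bpm
Fraction = 82% = 0.82
Target = 51 + 0.82 * 148
Target = 51 + 121.36 = 172.36 bpm

172.36 bpm


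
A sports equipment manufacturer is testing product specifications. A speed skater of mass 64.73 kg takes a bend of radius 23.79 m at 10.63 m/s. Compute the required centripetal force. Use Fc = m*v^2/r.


Fc = m * v^2 / r
v^2 = 10.63^2 = 112.9969
Fc = 64.73 * 112.9969 / 23.79
Fc = 7314.2893 / 23.79 = 307.4523 N

307.4523 N


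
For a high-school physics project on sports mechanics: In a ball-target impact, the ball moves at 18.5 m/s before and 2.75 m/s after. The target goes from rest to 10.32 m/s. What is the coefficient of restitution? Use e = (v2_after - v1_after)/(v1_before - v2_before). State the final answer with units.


e = (v2_after - v1_after) / (v1_before - v2_before)
Numerator = 10.32 - 2.75 = 7.57
Denominator = 18.5 - 0 = 18.5
e = 7.57 / 18.5 = 0.4092

0.4092


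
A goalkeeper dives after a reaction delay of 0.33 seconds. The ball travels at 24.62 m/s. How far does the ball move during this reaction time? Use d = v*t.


d = v * t
d = 24.62 * 0.33
d = 8.1246 m

8.1246 m


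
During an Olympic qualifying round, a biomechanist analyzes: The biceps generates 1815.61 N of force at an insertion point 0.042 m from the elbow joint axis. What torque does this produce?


tau = F * d
tau = 1815.61 * 0.042
tau = 76.2556 N*m

76.2556 N*m


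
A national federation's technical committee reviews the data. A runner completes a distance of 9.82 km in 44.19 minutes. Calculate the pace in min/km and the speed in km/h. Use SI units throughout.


Pace = time / distance = 44.19 min / 9.82 km = 4.5 min/km
Speed = distance / time_in_hours = 9.82 / 0.7365 hr
Speed = 13.3333 km/h

4.5 min/km, 13.3333 km/h


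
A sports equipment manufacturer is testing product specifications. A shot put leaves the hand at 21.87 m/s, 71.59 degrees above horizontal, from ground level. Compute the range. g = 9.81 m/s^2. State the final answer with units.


R = v^2 * sin(2*theta) / g
Convert angle to radians: theta = 71.59 deg = 1.2495 rad
sin(2*theta) = sin(2.499) = 0.5993
R = 21.87^2 * 0.5993 / 9.81
R = 478.2969 * 0.5993 / 9.81 = 29.2197 m

29.2197 m


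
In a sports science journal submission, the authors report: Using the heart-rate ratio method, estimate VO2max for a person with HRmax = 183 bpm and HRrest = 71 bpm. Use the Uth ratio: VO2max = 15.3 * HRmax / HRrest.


VO2max = 15.3 * HRmax / HRrest
VO2max = 15.3 * 183 / 71
VO2max = 2799.9 / 71 = 39.4352 mL/kg/min

39.4352 mL/kg/min


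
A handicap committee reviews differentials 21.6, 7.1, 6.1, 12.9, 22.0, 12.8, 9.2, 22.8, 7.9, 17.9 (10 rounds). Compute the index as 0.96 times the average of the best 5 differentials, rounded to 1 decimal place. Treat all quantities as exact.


All differentials: 21.6, 7.1, 6.1, 12.9, 22.0, 12.8, 9.2, 22.8, 7.9, 17.9
Sorted: 6.1, 7.1, 7.9, 9.2, 12.8, 12.9, 17.9, 21.6, 22.0, 22.8
Best 5: 6.1, 7.1, 7.9, 9.2, 12.8
Average of best = 43.1 / 5 = 8.62
Raw index = 8.62 * 0.96 = 8.2752
Handicap index = round(8.2752, 1) = 8.3

8.3


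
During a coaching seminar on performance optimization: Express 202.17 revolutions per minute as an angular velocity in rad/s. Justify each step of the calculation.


omega = RPM * 2 * pi / 60
omega = 202.17 * 2 * 3.14159 / 60
omega = 1270.2716 / 60 = 21.1712 rad/s

21.1712 rad/s


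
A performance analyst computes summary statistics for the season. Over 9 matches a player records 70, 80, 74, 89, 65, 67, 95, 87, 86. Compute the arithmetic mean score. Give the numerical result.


Average = sum / n
Sum = 713
Average = 713 / 9 = 79.2222

79.2222


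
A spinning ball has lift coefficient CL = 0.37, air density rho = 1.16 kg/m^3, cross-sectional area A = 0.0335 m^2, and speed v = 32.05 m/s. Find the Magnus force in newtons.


FM = 0.5 * CL * rho * A * v^2
FM = 0.5 * 0.37 * 1.16 * 0.0335 * 32.05^2
v^2 = 1027.2025
FM = 0.5 * 0.37 * 1.16 * 0.0335 * 1027.2025 = 7.3847 N

7.3847 N


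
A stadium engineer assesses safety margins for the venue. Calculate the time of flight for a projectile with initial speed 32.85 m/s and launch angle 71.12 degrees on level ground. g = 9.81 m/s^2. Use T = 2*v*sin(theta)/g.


T = 2*v*sin(theta)/g
sin(theta) = sin(71.12 deg) = 0.9462
T = 2*32.85*0.9462 / 9.81
T = 62.1652 / 9.81 = 6.3369 s

6.3369 s


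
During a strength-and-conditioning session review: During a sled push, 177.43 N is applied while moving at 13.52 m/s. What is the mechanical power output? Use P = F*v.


P = F * v
P = 177.43 * 13.52
P = 2398.8536 W

2398.8536 W


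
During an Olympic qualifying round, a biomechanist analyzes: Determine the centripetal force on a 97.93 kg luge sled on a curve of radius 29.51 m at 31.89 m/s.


Fc = m * v^2 / r
v^2 = 31.89^2 = 1016.9721
Fc = 97.93 * 1016.9721 / 29.51
Fc = 99592.0778 / 29.51 = 3374.8586 N

3374.8586 N


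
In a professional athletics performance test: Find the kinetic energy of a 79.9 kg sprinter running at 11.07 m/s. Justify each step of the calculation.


KE = 0.5 * m * v^2
KE = 0.5 * 79.9 * 11.07^2
KE = 0.5 * 79.9 * 122.5449 = 4895.6688 J

4895.6688 J


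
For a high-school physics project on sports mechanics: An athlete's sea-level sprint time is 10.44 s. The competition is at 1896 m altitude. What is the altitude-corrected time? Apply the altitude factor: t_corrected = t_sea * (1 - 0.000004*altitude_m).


Correction factor = 1 - 0.000004 * 1896 = 0.992416
t_corrected = t_sea * factor = 10.44 * 0.992416
t_corrected = 10.3608 s

10.3608 s


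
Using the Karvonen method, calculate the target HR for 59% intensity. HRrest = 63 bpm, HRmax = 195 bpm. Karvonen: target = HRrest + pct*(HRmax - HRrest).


Target = HRrest + pct*(HRmax - HRrest)
Heart rate reserve = HRmax - HRrest = 195 - 63 = 132 bpm
Fraction = 59% = 0.59
Target = 63 + 0.59 * 132
Target = 63 + 77.88 = 140.88 bpm

140.88 bpm


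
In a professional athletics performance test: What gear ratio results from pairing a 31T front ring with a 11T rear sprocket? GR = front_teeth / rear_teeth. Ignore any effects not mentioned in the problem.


GR = front_teeth / rear_teeth
GR = 31 / 11
GR = 2.8182

2.8182


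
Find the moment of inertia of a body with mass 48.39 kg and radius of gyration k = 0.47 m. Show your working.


I = m * k^2
I = 48.39 * 0.47^2
I = 48.39 * 0.2209 = 10.6894 kg*m^2

10.6894 kg*m^2


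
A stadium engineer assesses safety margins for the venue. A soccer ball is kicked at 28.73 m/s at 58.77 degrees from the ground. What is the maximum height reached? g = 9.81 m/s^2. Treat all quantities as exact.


H = (v*sin(theta))^2 / (2*g)
vy = v*sin(theta) = 28.73 * sin(58.77 deg) = 24.5668 m/s
H = vy^2 / (2*g) = 603.5286 / (2*9.81)
H = 603.5286 / 19.62 = 30.7609 m

30.7609 m


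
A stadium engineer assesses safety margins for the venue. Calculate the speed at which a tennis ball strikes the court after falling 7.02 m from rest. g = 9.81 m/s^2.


v = sqrt(2 * g * h)
v = sqrt(2 * 9.81 * 7.02)
v = sqrt(137.7324) = 11.7359 m/s

11.7359 m/s


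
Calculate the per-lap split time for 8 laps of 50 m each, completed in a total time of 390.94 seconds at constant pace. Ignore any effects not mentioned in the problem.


Split time = total_time / n_laps = 390.94 / 8
Split time = 48.8675 s per lap

48.8675 s


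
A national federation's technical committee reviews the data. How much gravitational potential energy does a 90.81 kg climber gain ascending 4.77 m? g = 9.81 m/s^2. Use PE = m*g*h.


PE = m * g * h
PE = 90.81 * 9.81 * 4.77
PE = 890.8461 * 4.77 = 4249.3359 J

4249.3359 J


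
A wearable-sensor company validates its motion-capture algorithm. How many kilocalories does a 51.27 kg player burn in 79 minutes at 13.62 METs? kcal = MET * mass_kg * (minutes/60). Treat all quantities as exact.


kcal = MET * mass * time_hr
Convert time: 79 min = 1.3167 hr
kcal = 13.62 * 51.27 * 1.3167
kcal = 919.4249 kcal

919.4249 kcal


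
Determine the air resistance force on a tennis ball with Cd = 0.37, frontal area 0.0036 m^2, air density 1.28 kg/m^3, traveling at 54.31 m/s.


Fd = 0.5 * Cd * rho * A * v^2
Fd = 0.5 * 0.37 * 1.28 * 0.0036 * 54.31^2
v^2 = 2949.5761
Fd = 0.5 * 0.37 * 1.28 * 0.0036 * 2949.5761 = 2.5145 N

2.5145 N


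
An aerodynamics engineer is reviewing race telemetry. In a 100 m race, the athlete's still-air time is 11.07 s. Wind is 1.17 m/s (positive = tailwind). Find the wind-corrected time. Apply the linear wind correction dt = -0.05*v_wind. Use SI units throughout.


dt = -0.05 * v_wind = -0.05 * 1.17 = -0.0585 s
t_corrected = t_still + dt = 11.07 + (-0.0585)
t_corrected = 11.0115 s

11.0115 s


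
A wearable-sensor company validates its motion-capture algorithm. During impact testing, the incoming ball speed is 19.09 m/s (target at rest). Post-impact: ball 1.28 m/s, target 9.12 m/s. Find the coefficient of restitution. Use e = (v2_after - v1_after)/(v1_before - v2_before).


e = (v2_after - v1_after) / (v1_before - v2_before)
Numerator = 9.12 - 1.28 = 7.84
Denominator = 19.09 - 0 = 19.09
e = 7.84 / 19.09 = 0.4107

0.4107


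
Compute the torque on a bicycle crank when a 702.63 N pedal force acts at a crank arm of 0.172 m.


tau = F * d
tau = 702.63 * 0.172
tau = 120.8524 N*m

120.8524 N*m


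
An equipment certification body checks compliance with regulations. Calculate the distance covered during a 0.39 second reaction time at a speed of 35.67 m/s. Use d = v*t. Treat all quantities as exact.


d = v * t
d = 35.67 * 0.39
d = 13.9113 m

13.9113 m


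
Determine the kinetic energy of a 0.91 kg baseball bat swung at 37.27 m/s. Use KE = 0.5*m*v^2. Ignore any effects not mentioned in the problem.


KE = 0.5 * m * v^2
KE = 0.5 * 0.91 * 37.27^2
KE = 0.5 * 0.91 * 1389.0529 = 632.0191 J

632.0191 J


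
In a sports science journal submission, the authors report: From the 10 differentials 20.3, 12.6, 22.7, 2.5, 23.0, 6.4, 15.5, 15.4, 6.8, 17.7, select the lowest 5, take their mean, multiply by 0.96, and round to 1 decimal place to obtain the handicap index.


All differentials: 20.3, 12.6, 22.7, 2.5, 23.0, 6.4, 15.5, 15.4, 6.8, 17.7
Sorted: 2.5, 6.4, 6.8, 12.6, 15.4, 15.5, 17.7, 20.3, 22.7, 23.0
Best 5: 2.5, 6.4, 6.8, 12.6, 15.4
Average of best = 43.7 / 5 = 8.74
Raw index = 8.74 * 0.96 = 8.3904
Handicap index = round(8.3904, 1) = 8.4

8.4


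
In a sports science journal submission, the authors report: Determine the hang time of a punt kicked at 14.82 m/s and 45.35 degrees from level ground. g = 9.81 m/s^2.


T = 2*v*sin(theta)/g
sin(theta) = sin(45.35 deg) = 0.7114
T = 2*14.82*0.7114 / 9.81
T = 21.0863 / 9.81 = 2.1495 s

2.1495 s


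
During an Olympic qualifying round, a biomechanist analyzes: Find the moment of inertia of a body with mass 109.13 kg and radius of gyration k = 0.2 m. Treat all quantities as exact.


I = m * k^2
I = 109.13 * 0.2^2
I = 109.13 * 0.04 = 4.3652 kg*m^2

4.3652 kg*m^2


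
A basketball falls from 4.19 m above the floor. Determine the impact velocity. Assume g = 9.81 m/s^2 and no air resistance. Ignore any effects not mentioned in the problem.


v = sqrt(2 * g * h)
v = sqrt(2 * 9.81 * 4.19)
v = sqrt(82.2078) = 9.0669 m/s

9.0669 m/s


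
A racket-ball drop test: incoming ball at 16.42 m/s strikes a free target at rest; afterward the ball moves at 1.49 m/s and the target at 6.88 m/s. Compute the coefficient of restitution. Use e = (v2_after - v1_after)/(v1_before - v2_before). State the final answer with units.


e = (v2_after - v1_after) / (v1_before - v2_before)
Numerator = 6.88 - 1.49 = 5.39
Denominator = 16.42 - 0 = 16.42
e = 5.39 / 16.42 = 0.3283

0.3283


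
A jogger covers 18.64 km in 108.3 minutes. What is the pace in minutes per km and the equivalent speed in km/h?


Pace = time / distance = 108.3 min / 18.64 km = 5.8101 min/km
Speed = distance / time_in_hours = 18.64 / 1.805 hr
Speed = 10.3269 km/h

5.8101 min/km, 10.3269 km/h


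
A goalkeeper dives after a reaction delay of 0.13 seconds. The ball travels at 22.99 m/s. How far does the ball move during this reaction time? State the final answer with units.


d = v * t
d = 22.99 * 0.13
d = 2.9887 m

2.9887 m


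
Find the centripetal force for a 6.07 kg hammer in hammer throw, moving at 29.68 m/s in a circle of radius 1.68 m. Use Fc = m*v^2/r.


Fc = m * v^2 / r
v^2 = 29.68^2 = 880.9024
Fc = 6.07 * 880.9024 / 1.68
Fc = 5347.0776 / 1.68 = 3182.7843 N

3182.7843 N


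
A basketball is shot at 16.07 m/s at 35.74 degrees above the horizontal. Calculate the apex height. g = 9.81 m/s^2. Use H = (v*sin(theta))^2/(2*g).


H = (v*sin(theta))^2 / (2*g)
vy = v*sin(theta) = 16.07 * sin(35.74 deg) = 9.3866 m/s
H = vy^2 / (2*g) = 88.1086 / (2*9.81)
H = 88.1086 / 19.62 = 4.4908 m

4.4908 m


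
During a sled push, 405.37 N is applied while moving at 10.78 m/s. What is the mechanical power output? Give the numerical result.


P = F * v
P = 405.37 * 10.78
P = 4369.8886 W

4369.8886 W


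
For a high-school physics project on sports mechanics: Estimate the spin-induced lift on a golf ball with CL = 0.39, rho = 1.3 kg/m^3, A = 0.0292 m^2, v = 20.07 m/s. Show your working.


FM = 0.5 * CL * rho * A * v^2
FM = 0.5 * 0.39 * 1.3 * 0.0292 * 20.07^2
v^2 = 402.8049
FM = 0.5 * 0.39 * 1.3 * 0.0292 * 402.8049 = 2.9816 N

2.9816 N


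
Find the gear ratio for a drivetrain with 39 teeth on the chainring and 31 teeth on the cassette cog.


GR = front_teeth / rear_teeth
GR = 39 / 31
GR = 1.2581

1.2581


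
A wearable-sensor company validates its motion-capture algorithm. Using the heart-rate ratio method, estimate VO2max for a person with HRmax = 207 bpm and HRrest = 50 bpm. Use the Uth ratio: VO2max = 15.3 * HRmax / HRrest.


VO2max = 15.3 * HRmax / HRrest
VO2max = 15.3 * 207 / 50
VO2max = 3167.1 / 50 = 63.342 mL/kg/min

63.342 mL/kg/min


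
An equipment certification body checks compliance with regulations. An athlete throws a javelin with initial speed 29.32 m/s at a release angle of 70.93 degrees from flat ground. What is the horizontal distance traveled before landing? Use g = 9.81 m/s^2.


R = v^2 * sin(2*theta) / g
Convert angle to radians: theta = 70.93 deg = 1.238 rad
sin(2*theta) = sin(2.4759) = 0.6176
R = 29.32^2 * 0.6176 / 9.81
R = 859.6624 * 0.6176 / 9.81 = 54.1197 m

54.1197 m


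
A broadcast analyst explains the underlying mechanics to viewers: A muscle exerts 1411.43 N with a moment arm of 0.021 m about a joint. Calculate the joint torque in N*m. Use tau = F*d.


tau = F * d
tau = 1411.43 * 0.021
tau = 29.64 N*m

29.64 N*m


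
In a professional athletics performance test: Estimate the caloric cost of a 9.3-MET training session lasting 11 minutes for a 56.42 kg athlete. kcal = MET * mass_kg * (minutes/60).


kcal = MET * mass * time_hr
Convert time: 11 min = 0.1833 hr
kcal = 9.3 * 56.42 * 0.1833
kcal = 96.1961 kcal

96.1961 kcal


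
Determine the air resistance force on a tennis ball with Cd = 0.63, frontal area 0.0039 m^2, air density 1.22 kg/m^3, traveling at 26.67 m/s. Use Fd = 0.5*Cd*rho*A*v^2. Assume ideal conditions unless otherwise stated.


Fd = 0.5 * Cd * rho * A * v^2
Fd = 0.5 * 0.63 * 1.22 * 0.0039 * 26.67^2
v^2 = 711.2889
Fd = 0.5 * 0.63 * 1.22 * 0.0039 * 711.2889 = 1.0661 N

1.0661 N


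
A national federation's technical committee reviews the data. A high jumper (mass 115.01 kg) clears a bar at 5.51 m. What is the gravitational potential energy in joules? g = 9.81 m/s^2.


PE = m * g * h
PE = 115.01 * 9.81 * 5.51
PE = 1128.2481 * 5.51 = 6216.647 J

6216.647 J


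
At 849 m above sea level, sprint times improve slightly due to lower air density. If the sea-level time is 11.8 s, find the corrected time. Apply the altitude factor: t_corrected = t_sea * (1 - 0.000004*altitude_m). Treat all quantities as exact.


Correction factor = 1 - 0.000004 * 849 = 0.996604
t_corrected = t_sea * factor = 11.8 * 0.996604
t_corrected = 11.7599 s

11.7599 s


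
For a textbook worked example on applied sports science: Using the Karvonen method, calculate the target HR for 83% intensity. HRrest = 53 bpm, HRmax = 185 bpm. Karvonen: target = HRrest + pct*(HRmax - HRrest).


Target = HRrest + pct*(HRmax - HRrest)
Heart rate reserve = HRmax - HRrest = 185 - 53 = 132 bpm
Fraction = 83% = 0.83
Target = 53 + 0.83 * 132
Target = 53 + 109.56 = 162.56 bpm

162.56 bpm


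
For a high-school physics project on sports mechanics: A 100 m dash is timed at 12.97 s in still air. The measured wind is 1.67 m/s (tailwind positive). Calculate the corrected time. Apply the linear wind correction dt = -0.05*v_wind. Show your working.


dt = -0.05 * v_wind = -0.05 * 1.67 = -0.0835 s
t_corrected = t_still + dt = 12.97 + (-0.0835)
t_corrected = 12.8865 s

12.8865 s


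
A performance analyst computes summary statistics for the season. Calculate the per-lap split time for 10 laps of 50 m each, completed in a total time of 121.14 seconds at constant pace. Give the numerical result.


Split time = total_time / n_laps = 121.14 / 10
Split time = 12.114 s per lap

12.114 s


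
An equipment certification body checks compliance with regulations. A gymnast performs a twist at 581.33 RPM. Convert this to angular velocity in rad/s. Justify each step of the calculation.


omega = RPM * 2 * pi / 60
omega = 581.33 * 2 * 3.14159 / 60
omega = 3652.6041 / 60 = 60.8767 rad/s

60.8767 rad/s


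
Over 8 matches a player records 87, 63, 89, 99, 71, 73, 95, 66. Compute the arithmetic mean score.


Average = sum / n
Sum = 643
Average = 643 / 8 = 80.375

80.375


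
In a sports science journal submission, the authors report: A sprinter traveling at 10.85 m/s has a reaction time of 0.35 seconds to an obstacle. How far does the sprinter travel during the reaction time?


d = v * t
d = 10.85 * 0.35
d = 3.7975 m

3.7975 m


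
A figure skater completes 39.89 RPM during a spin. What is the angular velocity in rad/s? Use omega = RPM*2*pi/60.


omega = RPM * 2 * pi / 60
omega = 39.89 * 2 * 3.14159 / 60
omega = 250.6363 / 60 = 4.1773 rad/s

4.1773 rad/s
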